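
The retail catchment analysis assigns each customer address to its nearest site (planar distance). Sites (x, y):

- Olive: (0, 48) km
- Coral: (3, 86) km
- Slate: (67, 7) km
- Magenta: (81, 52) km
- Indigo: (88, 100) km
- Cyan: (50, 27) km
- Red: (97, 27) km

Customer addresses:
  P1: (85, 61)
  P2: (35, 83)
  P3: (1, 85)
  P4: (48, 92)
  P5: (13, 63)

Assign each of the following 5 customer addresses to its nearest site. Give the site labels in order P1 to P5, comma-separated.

P1 → Magenta (d²=97.00)
P2 → Coral (d²=1033.00)
P3 → Coral (d²=5.00)
P4 → Indigo (d²=1664.00)
P5 → Olive (d²=394.00)

Magenta, Coral, Coral, Indigo, Olive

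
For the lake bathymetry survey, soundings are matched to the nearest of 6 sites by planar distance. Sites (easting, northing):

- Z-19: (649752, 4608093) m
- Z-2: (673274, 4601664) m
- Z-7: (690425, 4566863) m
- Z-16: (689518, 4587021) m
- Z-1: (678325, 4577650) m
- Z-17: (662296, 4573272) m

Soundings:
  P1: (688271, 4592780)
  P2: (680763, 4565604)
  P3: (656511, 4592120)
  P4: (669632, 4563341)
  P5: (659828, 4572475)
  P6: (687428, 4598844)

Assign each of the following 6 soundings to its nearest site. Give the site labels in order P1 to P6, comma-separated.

Z-16, Z-7, Z-19, Z-17, Z-17, Z-16

P1 → Z-16 (d²=34721090.00)
P2 → Z-7 (d²=94939325.00)
P3 → Z-19 (d²=300820810.00)
P4 → Z-17 (d²=152441657.00)
P5 → Z-17 (d²=6726233.00)
P6 → Z-16 (d²=144151429.00)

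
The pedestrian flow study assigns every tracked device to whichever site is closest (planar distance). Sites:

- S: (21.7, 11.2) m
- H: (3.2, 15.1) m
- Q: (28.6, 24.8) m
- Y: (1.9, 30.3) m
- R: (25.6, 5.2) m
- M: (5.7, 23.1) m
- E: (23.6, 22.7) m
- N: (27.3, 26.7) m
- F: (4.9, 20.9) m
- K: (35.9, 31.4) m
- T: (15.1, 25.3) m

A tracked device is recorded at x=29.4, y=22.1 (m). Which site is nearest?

Q

Squared distances to each site:
S: 178.100; H: 735.440; Q: 7.930; Y: 823.490; R: 300.050; M: 562.690; E: 34.000; N: 25.570; F: 601.690; K: 128.740; T: 214.730.
Minimum at Q.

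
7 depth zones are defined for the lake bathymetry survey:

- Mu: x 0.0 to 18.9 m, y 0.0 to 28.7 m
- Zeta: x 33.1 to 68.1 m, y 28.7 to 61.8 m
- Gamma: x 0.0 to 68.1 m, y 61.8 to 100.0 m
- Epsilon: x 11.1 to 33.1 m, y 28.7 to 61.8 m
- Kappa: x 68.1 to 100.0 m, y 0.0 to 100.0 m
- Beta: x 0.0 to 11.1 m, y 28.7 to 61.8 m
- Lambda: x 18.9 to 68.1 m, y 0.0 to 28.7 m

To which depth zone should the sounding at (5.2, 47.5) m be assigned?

The point has x = 5.2 and y = 47.5.
Only Beta satisfies 0.0 ≤ x ≤ 11.1 and 28.7 ≤ y ≤ 61.8.

Beta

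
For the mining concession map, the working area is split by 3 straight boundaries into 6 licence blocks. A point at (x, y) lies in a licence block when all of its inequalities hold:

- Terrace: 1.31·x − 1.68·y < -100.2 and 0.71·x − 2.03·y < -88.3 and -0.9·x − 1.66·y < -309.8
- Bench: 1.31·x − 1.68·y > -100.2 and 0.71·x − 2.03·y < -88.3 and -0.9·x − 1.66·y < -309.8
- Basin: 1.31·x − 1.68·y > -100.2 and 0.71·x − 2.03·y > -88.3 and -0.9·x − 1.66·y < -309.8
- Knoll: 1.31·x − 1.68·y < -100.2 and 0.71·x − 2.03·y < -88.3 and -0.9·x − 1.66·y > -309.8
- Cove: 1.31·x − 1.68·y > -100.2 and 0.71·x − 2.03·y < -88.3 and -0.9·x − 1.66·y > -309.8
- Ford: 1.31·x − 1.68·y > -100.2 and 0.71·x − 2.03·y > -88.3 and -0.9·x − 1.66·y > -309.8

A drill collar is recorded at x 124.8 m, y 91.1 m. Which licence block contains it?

1.31·124.8 − 1.68·91.1 = 10.440, which is > -100.2
0.71·124.8 − 2.03·91.1 = -96.325, which is < -88.3
-0.9·124.8 − 1.66·91.1 = -263.546, which is > -309.8
This sign pattern matches Cove.

Cove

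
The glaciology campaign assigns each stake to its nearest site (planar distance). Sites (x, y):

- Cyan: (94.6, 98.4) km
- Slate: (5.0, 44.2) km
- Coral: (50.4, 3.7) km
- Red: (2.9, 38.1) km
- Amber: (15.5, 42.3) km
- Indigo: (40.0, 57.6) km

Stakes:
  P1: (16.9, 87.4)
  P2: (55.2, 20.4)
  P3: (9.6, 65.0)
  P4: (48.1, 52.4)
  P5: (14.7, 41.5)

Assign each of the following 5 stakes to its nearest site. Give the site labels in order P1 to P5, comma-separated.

Indigo, Coral, Slate, Indigo, Amber

P1 → Indigo (d²=1421.65)
P2 → Coral (d²=301.93)
P3 → Slate (d²=453.80)
P4 → Indigo (d²=92.65)
P5 → Amber (d²=1.28)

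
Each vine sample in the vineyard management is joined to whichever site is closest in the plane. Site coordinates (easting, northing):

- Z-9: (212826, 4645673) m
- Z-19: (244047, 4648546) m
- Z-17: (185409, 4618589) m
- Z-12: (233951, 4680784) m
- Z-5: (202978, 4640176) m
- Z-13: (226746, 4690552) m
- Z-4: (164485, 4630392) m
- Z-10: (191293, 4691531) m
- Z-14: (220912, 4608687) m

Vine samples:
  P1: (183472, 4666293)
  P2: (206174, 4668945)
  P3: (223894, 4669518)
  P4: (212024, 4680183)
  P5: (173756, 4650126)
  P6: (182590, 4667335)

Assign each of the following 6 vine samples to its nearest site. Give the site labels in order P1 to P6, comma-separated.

Z-10, Z-9, Z-12, Z-13, Z-4, Z-10

P1 → Z-10 (d²=698124685.00)
P2 → Z-9 (d²=585835088.00)
P3 → Z-12 (d²=228066005.00)
P4 → Z-13 (d²=324253445.00)
P5 → Z-4 (d²=475382197.00)
P6 → Z-10 (d²=661188625.00)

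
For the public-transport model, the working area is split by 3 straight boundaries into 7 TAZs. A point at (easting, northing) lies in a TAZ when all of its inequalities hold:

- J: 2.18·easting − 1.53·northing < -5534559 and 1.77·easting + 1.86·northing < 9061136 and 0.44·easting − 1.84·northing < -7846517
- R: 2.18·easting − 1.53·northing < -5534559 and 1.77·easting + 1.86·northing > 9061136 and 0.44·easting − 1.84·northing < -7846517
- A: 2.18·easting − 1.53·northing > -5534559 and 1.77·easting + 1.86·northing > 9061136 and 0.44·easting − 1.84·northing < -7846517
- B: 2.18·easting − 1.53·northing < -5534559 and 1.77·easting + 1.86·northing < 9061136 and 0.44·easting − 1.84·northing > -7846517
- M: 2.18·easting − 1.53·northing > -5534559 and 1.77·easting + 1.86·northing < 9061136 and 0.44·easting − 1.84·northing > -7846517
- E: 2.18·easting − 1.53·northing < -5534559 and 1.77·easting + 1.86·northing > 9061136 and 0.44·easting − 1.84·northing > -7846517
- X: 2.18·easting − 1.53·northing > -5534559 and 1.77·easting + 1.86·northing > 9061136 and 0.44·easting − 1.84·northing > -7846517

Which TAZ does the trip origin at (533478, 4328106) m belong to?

M

2.18·533478 − 1.53·4328106 = -5459020.140, which is > -5534559
1.77·533478 + 1.86·4328106 = 8994533.220, which is < 9061136
0.44·533478 − 1.84·4328106 = -7728984.720, which is > -7846517
This sign pattern matches M.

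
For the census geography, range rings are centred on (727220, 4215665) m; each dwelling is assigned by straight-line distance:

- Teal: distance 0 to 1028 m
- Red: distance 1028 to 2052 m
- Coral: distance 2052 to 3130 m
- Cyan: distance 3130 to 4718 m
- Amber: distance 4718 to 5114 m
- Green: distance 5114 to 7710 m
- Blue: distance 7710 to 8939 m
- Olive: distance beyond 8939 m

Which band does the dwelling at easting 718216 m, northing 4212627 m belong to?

Distance = √((718216−727220)² + (4212627−4215665)²) = √(81072016.000 + 9229444.000) = 9502.708 m.
8939 ≤ 9502.708 < ∞ → Olive.

Olive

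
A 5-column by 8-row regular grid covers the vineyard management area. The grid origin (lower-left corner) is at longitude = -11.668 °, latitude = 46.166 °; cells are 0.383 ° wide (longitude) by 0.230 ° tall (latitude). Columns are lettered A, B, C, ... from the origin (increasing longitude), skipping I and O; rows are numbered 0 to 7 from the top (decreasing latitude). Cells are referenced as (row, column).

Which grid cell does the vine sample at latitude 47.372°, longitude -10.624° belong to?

Column index: ⌊(-10.624 − -11.668) / 0.383⌋ = ⌊2.726⌋ = 2 → column C
Row offset from origin: ⌊(47.372 − 46.166) / 0.230⌋ = ⌊5.243⌋ = 5 → row 2 (counted from top)

(2, C)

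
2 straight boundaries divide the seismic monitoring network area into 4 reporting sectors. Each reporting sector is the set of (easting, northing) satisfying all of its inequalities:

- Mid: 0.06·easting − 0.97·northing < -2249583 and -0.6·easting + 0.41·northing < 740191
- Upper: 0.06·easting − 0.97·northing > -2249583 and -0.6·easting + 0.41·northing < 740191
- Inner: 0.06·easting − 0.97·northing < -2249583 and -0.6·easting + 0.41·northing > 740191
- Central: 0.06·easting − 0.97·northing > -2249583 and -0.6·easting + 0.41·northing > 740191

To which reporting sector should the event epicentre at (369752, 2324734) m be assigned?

Upper

0.06·369752 − 0.97·2324734 = -2232806.860, which is > -2249583
-0.6·369752 + 0.41·2324734 = 731289.740, which is < 740191
This sign pattern matches Upper.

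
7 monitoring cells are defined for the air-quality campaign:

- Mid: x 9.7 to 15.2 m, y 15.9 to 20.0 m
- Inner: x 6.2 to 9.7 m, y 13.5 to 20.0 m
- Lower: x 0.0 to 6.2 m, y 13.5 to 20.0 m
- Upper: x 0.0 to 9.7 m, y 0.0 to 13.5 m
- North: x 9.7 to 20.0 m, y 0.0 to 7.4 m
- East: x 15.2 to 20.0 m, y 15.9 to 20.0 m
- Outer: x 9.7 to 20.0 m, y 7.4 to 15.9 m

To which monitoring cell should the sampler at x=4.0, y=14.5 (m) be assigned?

Lower

The point has x = 4.0 and y = 14.5.
Only Lower satisfies 0.0 ≤ x ≤ 6.2 and 13.5 ≤ y ≤ 20.0.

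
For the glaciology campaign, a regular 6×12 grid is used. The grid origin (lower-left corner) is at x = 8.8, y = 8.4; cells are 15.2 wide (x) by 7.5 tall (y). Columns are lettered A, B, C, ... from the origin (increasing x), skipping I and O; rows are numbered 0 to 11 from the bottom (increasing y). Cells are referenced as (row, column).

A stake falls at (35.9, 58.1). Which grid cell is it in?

Column index: ⌊(35.9 − 8.8) / 15.2⌋ = ⌊1.783⌋ = 1 → column B
Row offset from origin: ⌊(58.1 − 8.4) / 7.5⌋ = ⌊6.627⌋ = 6 → row 6

(6, B)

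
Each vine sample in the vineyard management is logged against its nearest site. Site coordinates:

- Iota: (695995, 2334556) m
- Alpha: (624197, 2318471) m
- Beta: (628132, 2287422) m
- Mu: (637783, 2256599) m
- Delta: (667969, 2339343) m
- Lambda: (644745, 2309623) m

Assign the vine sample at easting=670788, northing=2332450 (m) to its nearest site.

Squared distances to each site:
Iota: 639828085.000; Alpha: 2366133722.000; Beta: 3847055120.000; Mu: 6842704226.000; Delta: 55460210.000; Lambda: 1199309778.000.
Minimum at Delta.

Delta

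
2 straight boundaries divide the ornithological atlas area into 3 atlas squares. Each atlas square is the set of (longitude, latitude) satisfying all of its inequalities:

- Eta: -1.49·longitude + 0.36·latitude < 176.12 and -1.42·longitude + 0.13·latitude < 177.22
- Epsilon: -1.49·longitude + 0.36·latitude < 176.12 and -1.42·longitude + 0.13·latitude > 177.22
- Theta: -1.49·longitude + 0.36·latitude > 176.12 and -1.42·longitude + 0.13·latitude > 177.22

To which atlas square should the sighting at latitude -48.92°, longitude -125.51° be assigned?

Eta

-1.49·-125.51 + 0.36·-48.92 = 169.399, which is < 176.12
-1.42·-125.51 + 0.13·-48.92 = 171.865, which is < 177.22
This sign pattern matches Eta.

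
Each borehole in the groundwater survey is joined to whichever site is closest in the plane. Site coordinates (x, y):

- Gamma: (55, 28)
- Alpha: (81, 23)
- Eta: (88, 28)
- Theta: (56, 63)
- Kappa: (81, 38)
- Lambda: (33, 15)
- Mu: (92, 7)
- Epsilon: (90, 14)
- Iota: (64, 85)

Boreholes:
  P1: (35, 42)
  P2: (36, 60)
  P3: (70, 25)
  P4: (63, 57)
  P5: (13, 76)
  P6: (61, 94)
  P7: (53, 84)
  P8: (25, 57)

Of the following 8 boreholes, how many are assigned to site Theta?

4

P1 → Gamma
P2 → Theta
P3 → Alpha
P4 → Theta
P5 → Theta
P6 → Iota
P7 → Iota
P8 → Theta
4 of the 8 go to Theta.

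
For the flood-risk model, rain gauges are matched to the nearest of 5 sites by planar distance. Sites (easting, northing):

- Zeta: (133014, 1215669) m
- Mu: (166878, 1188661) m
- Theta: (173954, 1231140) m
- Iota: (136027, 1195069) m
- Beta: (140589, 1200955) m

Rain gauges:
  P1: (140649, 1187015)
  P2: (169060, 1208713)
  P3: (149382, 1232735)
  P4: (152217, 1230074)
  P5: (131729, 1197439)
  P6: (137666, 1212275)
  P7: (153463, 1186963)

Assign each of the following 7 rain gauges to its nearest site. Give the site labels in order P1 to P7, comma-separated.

Iota, Mu, Zeta, Theta, Iota, Zeta, Mu

P1 → Iota (d²=86229800.00)
P2 → Mu (d²=406843828.00)
P3 → Zeta (d²=559159780.00)
P4 → Theta (d²=473633525.00)
P5 → Iota (d²=24089704.00)
P6 → Zeta (d²=33160340.00)
P7 → Mu (d²=182845429.00)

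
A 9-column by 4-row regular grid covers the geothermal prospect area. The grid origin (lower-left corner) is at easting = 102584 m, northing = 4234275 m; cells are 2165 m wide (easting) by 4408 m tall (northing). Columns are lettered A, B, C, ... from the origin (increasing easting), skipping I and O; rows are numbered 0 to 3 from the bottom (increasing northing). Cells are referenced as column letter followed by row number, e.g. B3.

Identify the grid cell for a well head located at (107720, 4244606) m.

Column index: ⌊(107720 − 102584) / 2165⌋ = ⌊2.372⌋ = 2 → column C
Row offset from origin: ⌊(4244606 − 4234275) / 4408⌋ = ⌊2.344⌋ = 2 → row 2

C2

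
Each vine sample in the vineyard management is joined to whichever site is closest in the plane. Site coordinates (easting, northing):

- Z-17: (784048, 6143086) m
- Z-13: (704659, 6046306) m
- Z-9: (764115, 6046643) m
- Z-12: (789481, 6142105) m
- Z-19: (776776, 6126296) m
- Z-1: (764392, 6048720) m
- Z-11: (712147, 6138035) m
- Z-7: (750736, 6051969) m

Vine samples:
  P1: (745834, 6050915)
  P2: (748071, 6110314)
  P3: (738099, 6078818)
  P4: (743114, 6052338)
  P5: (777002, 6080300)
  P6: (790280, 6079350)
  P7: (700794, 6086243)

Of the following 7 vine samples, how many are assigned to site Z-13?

1

P1 → Z-7
P2 → Z-19
P3 → Z-7
P4 → Z-7
P5 → Z-1
P6 → Z-1
P7 → Z-13
1 of the 7 goes to Z-13.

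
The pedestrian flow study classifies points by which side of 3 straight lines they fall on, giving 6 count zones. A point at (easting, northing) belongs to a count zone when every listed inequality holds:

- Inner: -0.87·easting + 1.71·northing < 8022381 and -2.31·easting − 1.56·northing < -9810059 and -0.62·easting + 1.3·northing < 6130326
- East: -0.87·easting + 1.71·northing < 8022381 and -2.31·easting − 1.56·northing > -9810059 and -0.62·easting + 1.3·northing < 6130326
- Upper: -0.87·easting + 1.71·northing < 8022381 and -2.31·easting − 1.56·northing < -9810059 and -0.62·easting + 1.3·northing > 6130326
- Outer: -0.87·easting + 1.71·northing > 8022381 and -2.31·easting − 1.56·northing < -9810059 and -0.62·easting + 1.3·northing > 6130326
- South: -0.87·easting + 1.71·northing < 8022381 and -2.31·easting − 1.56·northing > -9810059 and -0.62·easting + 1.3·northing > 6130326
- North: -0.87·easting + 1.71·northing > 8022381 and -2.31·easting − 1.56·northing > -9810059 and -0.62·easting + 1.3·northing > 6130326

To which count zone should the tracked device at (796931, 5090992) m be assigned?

-0.87·796931 + 1.71·5090992 = 8012266.350, which is < 8022381
-2.31·796931 − 1.56·5090992 = -9782858.130, which is > -9810059
-0.62·796931 + 1.3·5090992 = 6124192.380, which is < 6130326
This sign pattern matches East.

East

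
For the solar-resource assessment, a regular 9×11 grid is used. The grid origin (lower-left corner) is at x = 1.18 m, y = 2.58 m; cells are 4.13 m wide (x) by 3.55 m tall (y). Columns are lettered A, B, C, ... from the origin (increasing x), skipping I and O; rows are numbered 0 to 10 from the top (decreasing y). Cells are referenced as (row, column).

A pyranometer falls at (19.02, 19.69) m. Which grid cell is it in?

Column index: ⌊(19.02 − 1.18) / 4.13⌋ = ⌊4.320⌋ = 4 → column E
Row offset from origin: ⌊(19.69 − 2.58) / 3.55⌋ = ⌊4.820⌋ = 4 → row 6 (counted from top)

(6, E)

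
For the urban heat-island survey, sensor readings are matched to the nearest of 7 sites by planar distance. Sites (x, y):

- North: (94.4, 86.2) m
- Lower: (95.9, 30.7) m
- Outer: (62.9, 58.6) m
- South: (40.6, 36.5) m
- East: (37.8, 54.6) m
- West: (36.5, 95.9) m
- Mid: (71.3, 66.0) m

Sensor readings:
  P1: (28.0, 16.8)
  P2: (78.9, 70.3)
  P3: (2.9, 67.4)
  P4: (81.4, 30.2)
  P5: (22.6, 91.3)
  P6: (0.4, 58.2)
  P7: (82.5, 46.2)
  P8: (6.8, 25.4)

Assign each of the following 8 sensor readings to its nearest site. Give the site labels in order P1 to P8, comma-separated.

P1 → South (d²=546.85)
P2 → Mid (d²=76.25)
P3 → East (d²=1381.85)
P4 → Lower (d²=210.50)
P5 → West (d²=214.37)
P6 → East (d²=1411.72)
P7 → Lower (d²=419.81)
P8 → South (d²=1265.65)

South, Mid, East, Lower, West, East, Lower, South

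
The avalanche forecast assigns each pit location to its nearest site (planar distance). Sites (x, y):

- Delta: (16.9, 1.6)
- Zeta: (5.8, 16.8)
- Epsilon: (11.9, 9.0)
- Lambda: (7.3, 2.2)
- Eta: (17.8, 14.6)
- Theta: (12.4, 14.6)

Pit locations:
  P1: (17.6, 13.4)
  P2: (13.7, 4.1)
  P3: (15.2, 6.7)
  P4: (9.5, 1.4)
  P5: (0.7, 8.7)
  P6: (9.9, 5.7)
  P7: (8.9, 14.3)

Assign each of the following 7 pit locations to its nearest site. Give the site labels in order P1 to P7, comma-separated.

Eta, Delta, Epsilon, Lambda, Lambda, Epsilon, Theta

P1 → Eta (d²=1.48)
P2 → Delta (d²=16.49)
P3 → Epsilon (d²=16.18)
P4 → Lambda (d²=5.48)
P5 → Lambda (d²=85.81)
P6 → Epsilon (d²=14.89)
P7 → Theta (d²=12.34)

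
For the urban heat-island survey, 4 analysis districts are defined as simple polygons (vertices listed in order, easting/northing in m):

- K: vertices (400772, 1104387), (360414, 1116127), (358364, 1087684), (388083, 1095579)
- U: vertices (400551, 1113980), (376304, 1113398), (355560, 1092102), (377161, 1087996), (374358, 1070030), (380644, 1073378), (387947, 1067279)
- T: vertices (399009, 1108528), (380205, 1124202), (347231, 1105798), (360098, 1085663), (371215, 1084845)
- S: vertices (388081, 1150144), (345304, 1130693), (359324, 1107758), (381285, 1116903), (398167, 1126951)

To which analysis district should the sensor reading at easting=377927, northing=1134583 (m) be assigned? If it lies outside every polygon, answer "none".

S

Cast a ray rightward from (377927, 1134583). For each polygon, the edges (by vertex number in listed order) whose endpoints lie on opposite sides of northing = 1134583, where each meets that height, and whether that is right or left of the point:
K: no edge straddles that height → 0 crossings.
U: no edge straddles that height → 0 crossings.
T: no edge straddles that height → 0 crossings.
S: 1–2 at easting≈353859.0 (left), 5–1 at easting≈394848.1 (right) → 1 crossing.
Only S has an odd count, so the point is inside S.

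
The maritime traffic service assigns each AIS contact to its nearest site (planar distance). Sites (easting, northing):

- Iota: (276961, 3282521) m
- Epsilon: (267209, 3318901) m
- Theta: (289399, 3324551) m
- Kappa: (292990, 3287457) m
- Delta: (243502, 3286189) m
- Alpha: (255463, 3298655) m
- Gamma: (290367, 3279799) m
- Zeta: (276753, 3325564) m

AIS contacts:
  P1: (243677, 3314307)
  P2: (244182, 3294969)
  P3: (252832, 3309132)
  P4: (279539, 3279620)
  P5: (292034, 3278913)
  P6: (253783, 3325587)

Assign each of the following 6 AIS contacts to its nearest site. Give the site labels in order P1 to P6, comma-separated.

P1 → Alpha (d²=383894900.00)
P2 → Delta (d²=77550800.00)
P3 → Alpha (d²=116689690.00)
P4 → Iota (d²=15061885.00)
P5 → Gamma (d²=3563885.00)
P6 → Epsilon (d²=224960072.00)

Alpha, Delta, Alpha, Iota, Gamma, Epsilon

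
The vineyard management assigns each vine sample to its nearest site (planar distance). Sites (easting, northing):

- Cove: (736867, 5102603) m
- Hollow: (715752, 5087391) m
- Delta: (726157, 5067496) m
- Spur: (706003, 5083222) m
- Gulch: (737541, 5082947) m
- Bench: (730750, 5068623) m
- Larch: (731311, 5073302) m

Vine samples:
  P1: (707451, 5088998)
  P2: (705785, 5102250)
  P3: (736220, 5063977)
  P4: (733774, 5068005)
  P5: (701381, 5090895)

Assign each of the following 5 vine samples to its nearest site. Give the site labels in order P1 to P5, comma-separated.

Spur, Hollow, Bench, Bench, Spur

P1 → Spur (d²=35458880.00)
P2 → Hollow (d²=320130970.00)
P3 → Bench (d²=51506216.00)
P4 → Bench (d²=9526500.00)
P5 → Spur (d²=80237813.00)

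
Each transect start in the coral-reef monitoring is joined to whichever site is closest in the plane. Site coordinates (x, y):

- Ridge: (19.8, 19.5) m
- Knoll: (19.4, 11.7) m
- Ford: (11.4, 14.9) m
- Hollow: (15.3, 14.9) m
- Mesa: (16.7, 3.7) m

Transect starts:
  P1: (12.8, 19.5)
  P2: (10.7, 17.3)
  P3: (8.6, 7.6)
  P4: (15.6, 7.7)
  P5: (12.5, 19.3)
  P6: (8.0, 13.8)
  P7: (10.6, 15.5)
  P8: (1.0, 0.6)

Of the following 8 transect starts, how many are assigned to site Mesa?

2

P1 → Ford
P2 → Ford
P3 → Ford
P4 → Mesa
P5 → Ford
P6 → Ford
P7 → Ford
P8 → Mesa
2 of the 8 go to Mesa.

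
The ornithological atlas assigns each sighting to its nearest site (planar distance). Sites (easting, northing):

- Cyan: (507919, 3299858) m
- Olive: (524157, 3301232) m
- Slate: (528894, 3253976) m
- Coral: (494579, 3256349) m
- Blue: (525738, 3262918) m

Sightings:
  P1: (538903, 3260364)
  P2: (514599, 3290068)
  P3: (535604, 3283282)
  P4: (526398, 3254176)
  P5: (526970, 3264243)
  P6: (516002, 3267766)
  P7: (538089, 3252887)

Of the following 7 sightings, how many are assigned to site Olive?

1

P1 → Slate
P2 → Cyan
P3 → Olive
P4 → Slate
P5 → Blue
P6 → Blue
P7 → Slate
1 of the 7 goes to Olive.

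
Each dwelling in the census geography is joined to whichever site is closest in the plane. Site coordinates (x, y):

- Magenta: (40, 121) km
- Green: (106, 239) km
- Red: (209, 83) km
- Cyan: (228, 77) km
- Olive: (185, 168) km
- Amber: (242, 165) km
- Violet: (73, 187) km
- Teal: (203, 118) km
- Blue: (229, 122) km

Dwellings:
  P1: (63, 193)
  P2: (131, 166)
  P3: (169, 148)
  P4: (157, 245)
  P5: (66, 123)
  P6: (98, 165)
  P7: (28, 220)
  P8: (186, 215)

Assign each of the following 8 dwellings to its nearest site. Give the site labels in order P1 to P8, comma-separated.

P1 → Violet (d²=136.00)
P2 → Olive (d²=2920.00)
P3 → Olive (d²=656.00)
P4 → Green (d²=2637.00)
P5 → Magenta (d²=680.00)
P6 → Violet (d²=1109.00)
P7 → Violet (d²=3114.00)
P8 → Olive (d²=2210.00)

Violet, Olive, Olive, Green, Magenta, Violet, Violet, Olive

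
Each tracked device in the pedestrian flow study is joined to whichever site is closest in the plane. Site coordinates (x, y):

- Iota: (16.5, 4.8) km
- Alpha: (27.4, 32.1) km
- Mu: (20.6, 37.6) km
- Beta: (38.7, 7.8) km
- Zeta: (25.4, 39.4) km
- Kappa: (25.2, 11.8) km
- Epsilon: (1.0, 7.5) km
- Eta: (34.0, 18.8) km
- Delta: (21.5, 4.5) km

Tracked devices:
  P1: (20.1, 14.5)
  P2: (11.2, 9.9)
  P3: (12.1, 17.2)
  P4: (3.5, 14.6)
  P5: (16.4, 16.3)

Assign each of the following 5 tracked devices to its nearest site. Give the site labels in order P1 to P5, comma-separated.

Kappa, Iota, Iota, Epsilon, Kappa

P1 → Kappa (d²=33.30)
P2 → Iota (d²=54.10)
P3 → Iota (d²=173.12)
P4 → Epsilon (d²=56.66)
P5 → Kappa (d²=97.69)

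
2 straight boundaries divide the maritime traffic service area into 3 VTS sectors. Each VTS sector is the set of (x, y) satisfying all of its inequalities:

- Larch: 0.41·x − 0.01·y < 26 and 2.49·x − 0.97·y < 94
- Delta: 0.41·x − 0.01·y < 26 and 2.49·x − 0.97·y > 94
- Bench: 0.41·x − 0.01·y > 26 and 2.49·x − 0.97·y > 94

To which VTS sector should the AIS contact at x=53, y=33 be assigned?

0.41·53 − 0.01·33 = 21.400, which is < 26
2.49·53 − 0.97·33 = 99.960, which is > 94
This sign pattern matches Delta.

Delta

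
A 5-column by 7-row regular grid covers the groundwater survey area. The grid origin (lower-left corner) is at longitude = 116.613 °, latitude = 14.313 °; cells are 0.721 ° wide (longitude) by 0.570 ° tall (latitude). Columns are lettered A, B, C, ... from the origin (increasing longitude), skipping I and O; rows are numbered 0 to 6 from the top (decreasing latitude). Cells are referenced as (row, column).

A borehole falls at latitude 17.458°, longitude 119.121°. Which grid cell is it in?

(1, D)

Column index: ⌊(119.121 − 116.613) / 0.721⌋ = ⌊3.479⌋ = 3 → column D
Row offset from origin: ⌊(17.458 − 14.313) / 0.570⌋ = ⌊5.518⌋ = 5 → row 1 (counted from top)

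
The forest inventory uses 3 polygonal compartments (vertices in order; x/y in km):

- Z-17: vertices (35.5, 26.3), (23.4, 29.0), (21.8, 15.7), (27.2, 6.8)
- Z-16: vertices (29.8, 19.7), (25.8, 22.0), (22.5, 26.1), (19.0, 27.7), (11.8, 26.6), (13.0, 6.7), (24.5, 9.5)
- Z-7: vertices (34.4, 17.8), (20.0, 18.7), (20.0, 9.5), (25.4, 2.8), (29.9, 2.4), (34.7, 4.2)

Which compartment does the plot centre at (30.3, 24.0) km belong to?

Cast a ray rightward from (30.3, 24.0). For each polygon, the edges (by vertex number in listed order) whose endpoints lie on opposite sides of y = 24.0, where each meets that height, and whether that is right or left of the point:
Z-17: 2–3 at x≈22.80 (left), 4–1 at x≈34.52 (right) → 1 crossing.
Z-16: 2–3 at x≈24.19 (left), 5–6 at x≈11.96 (left) → 0 crossings.
Z-7: no edge straddles that height → 0 crossings.
Only Z-17 has an odd count, so the point is inside Z-17.

Z-17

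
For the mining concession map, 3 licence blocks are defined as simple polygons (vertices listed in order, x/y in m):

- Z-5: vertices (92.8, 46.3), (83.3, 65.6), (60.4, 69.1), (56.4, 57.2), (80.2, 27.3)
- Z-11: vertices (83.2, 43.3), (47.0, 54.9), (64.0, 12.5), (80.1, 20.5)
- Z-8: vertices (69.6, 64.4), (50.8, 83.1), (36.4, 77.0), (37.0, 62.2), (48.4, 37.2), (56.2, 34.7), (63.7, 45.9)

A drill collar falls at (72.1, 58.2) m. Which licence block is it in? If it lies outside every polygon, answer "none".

Z-5

Cast a ray rightward from (72.1, 58.2). For each polygon, the edges (by vertex number in listed order) whose endpoints lie on opposite sides of y = 58.2, where each meets that height, and whether that is right or left of the point:
Z-5: 1–2 at x≈86.94 (right), 3–4 at x≈56.74 (left) → 1 crossing.
Z-11: no edge straddles that height → 0 crossings.
Z-8: 4–5 at x≈38.82 (left), 7–1 at x≈67.62 (left) → 0 crossings.
Only Z-5 has an odd count, so the point is inside Z-5.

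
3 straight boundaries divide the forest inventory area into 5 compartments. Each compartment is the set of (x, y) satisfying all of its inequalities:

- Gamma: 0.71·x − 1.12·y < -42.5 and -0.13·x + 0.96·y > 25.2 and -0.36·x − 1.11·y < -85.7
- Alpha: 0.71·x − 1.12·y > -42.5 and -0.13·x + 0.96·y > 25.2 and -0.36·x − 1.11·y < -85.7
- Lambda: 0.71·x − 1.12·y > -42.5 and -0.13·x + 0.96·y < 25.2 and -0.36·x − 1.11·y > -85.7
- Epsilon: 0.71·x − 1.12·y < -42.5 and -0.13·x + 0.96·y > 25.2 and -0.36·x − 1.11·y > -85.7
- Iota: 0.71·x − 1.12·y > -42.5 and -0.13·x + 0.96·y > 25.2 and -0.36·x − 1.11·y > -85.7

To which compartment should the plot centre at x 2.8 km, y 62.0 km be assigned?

Epsilon

0.71·2.8 − 1.12·62.0 = -67.452, which is < -42.5
-0.13·2.8 + 0.96·62.0 = 59.156, which is > 25.2
-0.36·2.8 − 1.11·62.0 = -69.828, which is > -85.7
This sign pattern matches Epsilon.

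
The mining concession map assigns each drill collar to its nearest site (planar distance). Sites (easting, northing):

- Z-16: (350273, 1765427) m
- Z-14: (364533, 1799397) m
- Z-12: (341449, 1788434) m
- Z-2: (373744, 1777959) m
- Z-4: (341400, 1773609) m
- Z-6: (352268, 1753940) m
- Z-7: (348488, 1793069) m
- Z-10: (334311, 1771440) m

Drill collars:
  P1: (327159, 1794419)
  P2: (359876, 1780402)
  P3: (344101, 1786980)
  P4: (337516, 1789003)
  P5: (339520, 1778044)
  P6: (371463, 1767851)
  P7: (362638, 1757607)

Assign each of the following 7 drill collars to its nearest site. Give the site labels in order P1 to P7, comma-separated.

P1 → Z-12 (d²=240024325.00)
P2 → Z-2 (d²=198289673.00)
P3 → Z-12 (d²=9147220.00)
P4 → Z-12 (d²=15792250.00)
P5 → Z-4 (d²=23203625.00)
P6 → Z-2 (d²=107374625.00)
P7 → Z-6 (d²=120983789.00)

Z-12, Z-2, Z-12, Z-12, Z-4, Z-2, Z-6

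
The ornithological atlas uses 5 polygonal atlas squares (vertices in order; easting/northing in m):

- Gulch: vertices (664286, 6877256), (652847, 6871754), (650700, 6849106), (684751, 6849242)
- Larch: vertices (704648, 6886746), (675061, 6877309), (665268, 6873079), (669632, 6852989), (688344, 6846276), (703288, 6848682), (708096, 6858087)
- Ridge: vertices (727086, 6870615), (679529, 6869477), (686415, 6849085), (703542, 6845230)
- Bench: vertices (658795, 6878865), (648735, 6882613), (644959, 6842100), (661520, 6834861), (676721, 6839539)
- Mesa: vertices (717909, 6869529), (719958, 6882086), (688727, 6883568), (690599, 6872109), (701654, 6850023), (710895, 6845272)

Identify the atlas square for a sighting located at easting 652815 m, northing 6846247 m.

Bench

Cast a ray rightward from (652815, 6846247). For each polygon, the edges (by vertex number in listed order) whose endpoints lie on opposite sides of northing = 6846247, where each meets that height, and whether that is right or left of the point:
Gulch: no edge straddles that height → 0 crossings.
Larch: no edge straddles that height → 0 crossings.
Ridge: 3–4 at easting≈699023.7 (right), 4–1 at easting≈704485.2 (right) → 2 crossings.
Bench: 2–3 at easting≈645345.5 (left), 5–1 at easting≈673663.3 (right) → 1 crossing.
Mesa: 5–6 at easting≈708998.6 (right), 6–1 at easting≈711176.9 (right) → 2 crossings.
Only Bench has an odd count, so the point is inside Bench.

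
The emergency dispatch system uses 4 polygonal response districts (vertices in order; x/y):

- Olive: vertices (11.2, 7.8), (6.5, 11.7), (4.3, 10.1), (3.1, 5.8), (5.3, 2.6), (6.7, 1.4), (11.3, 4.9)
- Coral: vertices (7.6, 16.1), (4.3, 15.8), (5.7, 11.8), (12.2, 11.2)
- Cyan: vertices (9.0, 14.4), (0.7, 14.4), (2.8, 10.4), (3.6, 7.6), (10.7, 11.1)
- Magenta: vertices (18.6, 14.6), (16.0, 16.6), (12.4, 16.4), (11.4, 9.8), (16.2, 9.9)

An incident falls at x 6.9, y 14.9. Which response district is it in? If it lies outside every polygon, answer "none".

Cast a ray rightward from (6.9, 14.9). For each polygon, the edges (by vertex number in listed order) whose endpoints lie on opposite sides of y = 14.9, where each meets that height, and whether that is right or left of the point:
Olive: no edge straddles that height → 0 crossings.
Coral: 2–3 at x≈4.62 (left), 4–1 at x≈8.73 (right) → 1 crossing.
Cyan: no edge straddles that height → 0 crossings.
Magenta: 1–2 at x≈18.21 (right), 3–4 at x≈12.17 (right) → 2 crossings.
Only Coral has an odd count, so the point is inside Coral.

Coral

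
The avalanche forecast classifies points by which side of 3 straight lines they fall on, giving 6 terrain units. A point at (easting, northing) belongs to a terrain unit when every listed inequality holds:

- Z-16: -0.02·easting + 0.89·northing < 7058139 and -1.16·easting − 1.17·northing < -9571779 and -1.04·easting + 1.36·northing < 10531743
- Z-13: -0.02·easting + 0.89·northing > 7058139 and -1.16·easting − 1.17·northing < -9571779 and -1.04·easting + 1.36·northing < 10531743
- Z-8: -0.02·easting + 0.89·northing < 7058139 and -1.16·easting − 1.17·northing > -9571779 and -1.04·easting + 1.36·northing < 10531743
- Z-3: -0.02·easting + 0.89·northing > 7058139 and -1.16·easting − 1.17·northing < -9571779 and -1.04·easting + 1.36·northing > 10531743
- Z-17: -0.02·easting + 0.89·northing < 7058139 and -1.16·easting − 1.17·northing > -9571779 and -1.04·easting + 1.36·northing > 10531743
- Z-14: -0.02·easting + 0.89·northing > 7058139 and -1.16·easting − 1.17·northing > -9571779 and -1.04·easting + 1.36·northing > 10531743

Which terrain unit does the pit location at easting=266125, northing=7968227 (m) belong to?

-0.02·266125 + 0.89·7968227 = 7086399.530, which is > 7058139
-1.16·266125 − 1.17·7968227 = -9631530.590, which is < -9571779
-1.04·266125 + 1.36·7968227 = 10560018.720, which is > 10531743
This sign pattern matches Z-3.

Z-3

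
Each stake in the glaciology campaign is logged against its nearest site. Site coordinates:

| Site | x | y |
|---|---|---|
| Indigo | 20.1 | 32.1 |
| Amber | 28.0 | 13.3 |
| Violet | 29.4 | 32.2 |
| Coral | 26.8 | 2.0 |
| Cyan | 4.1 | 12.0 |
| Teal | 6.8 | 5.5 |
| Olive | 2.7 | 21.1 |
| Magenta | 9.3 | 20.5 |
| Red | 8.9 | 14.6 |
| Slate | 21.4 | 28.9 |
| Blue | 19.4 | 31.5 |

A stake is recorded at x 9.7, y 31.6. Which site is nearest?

Blue

Squared distances to each site:
Indigo: 108.410; Amber: 669.780; Violet: 388.450; Coral: 1168.570; Cyan: 415.520; Teal: 689.620; Olive: 159.250; Magenta: 123.370; Red: 289.640; Slate: 144.180; Blue: 94.100.
Minimum at Blue.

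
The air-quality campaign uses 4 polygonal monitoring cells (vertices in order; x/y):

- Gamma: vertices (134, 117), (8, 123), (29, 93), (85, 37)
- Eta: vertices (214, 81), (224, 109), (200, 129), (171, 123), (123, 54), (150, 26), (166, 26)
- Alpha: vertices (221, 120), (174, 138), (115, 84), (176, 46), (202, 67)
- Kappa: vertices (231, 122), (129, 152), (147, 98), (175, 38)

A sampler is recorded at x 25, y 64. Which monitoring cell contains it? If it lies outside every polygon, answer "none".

Cast a ray rightward from (25, 64). For each polygon, the edges (by vertex number in listed order) whose endpoints lie on opposite sides of y = 64, where each meets that height, and whether that is right or left of the point:
Gamma: 3–4 at x≈58.0 (right), 4–1 at x≈101.5 (right) → 2 crossings.
Eta: 4–5 at x≈130.0 (right), 7–1 at x≈199.2 (right) → 2 crossings.
Alpha: 3–4 at x≈147.1 (right), 4–5 at x≈198.3 (right) → 2 crossings.
Kappa: 3–4 at x≈162.9 (right), 4–1 at x≈192.3 (right) → 2 crossings.
All counts are even, so the point lies outside every listed polygon.

none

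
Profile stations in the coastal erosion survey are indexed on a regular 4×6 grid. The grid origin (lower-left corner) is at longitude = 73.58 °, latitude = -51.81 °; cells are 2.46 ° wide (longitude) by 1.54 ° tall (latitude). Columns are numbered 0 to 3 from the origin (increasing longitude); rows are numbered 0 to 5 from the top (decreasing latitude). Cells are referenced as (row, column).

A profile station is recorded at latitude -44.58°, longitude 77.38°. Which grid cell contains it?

(1, 1)

Column index: ⌊(77.38 − 73.58) / 2.46⌋ = ⌊1.545⌋ = 1
Row offset from origin: ⌊(-44.58 − -51.81) / 1.54⌋ = ⌊4.695⌋ = 4 → row 1 (counted from top)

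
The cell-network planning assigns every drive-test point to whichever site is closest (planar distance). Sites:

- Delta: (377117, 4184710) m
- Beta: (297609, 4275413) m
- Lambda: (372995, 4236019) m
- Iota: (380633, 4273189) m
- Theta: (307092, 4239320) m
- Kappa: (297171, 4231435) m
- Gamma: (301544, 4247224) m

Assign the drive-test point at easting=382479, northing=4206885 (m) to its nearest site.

Squared distances to each site:
Delta: 520481669.000; Beta: 11899003684.000; Lambda: 938736212.000; Iota: 4399628132.000; Theta: 6735228994.000; Kappa: 7880157364.000; Gamma: 8177709146.000.
Minimum at Delta.

Delta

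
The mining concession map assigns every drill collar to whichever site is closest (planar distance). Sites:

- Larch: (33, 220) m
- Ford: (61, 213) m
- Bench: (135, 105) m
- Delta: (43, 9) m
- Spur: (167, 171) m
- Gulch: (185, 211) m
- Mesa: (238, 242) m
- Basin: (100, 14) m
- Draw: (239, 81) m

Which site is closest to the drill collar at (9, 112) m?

Delta

Squared distances to each site:
Larch: 12240.000; Ford: 12905.000; Bench: 15925.000; Delta: 11765.000; Spur: 28445.000; Gulch: 40777.000; Mesa: 69341.000; Basin: 17885.000; Draw: 53861.000.
Minimum at Delta.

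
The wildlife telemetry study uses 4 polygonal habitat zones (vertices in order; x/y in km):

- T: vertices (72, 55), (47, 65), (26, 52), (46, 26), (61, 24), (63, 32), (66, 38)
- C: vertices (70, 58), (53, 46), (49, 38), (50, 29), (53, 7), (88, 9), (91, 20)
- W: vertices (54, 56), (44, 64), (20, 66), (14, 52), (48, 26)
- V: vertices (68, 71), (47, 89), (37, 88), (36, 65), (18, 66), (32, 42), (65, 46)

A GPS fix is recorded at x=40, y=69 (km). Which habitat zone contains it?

V

Cast a ray rightward from (40, 69). For each polygon, the edges (by vertex number in listed order) whose endpoints lie on opposite sides of y = 69, where each meets that height, and whether that is right or left of the point:
T: no edge straddles that height → 0 crossings.
C: no edge straddles that height → 0 crossings.
W: no edge straddles that height → 0 crossings.
V: 3–4 at x≈36.2 (left), 7–1 at x≈67.8 (right) → 1 crossing.
Only V has an odd count, so the point is inside V.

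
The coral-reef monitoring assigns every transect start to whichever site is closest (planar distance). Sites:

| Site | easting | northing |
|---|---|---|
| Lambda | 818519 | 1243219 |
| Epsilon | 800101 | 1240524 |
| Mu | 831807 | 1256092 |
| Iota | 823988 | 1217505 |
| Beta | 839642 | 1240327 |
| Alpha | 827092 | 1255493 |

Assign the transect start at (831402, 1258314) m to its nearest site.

Squared distances to each site:
Lambda: 393830714.000; Epsilon: 1296236701.000; Mu: 5101309.000; Iota: 1720341877.000; Beta: 391429769.000; Alpha: 26534141.000.
Minimum at Mu.

Mu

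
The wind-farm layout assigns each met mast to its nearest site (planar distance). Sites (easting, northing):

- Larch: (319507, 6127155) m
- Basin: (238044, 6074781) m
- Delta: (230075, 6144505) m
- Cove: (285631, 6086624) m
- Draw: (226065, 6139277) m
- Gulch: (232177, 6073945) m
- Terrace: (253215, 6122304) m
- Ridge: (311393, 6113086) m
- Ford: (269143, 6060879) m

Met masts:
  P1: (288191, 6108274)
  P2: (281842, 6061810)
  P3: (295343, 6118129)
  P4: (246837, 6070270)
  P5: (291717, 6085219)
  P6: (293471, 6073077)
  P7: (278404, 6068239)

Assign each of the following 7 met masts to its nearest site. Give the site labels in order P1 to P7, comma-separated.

Cove, Ford, Ridge, Basin, Cove, Cove, Ford

P1 → Cove (d²=475276100.00)
P2 → Ford (d²=162131362.00)
P3 → Ridge (d²=283034349.00)
P4 → Basin (d²=97665970.00)
P5 → Cove (d²=39013421.00)
P6 → Cove (d²=244986809.00)
P7 → Ford (d²=139935721.00)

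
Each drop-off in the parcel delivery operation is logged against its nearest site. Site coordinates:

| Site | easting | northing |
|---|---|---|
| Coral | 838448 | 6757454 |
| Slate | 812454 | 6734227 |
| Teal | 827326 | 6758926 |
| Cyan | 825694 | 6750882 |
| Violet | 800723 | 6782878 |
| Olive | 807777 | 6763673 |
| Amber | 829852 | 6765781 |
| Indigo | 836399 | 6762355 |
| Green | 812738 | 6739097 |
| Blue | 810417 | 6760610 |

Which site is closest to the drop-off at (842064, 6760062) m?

Squared distances to each site:
Coral: 19877120.000; Slate: 1544199325.000; Teal: 218499140.000; Cyan: 352249300.000; Violet: 2229648137.000; Olive: 1188637690.000; Amber: 181839905.000; Indigo: 37350074.000; Green: 1299545501.000; Blue: 1001832913.000.
Minimum at Coral.

Coral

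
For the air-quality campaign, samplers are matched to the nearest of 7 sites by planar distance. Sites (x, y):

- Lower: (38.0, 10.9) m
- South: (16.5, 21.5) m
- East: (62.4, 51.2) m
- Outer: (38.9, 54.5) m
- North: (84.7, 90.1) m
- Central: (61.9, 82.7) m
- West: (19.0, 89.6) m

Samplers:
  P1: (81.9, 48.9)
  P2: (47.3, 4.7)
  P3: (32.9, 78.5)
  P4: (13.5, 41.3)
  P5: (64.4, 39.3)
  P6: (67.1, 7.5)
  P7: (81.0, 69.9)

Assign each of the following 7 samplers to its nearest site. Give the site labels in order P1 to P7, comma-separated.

P1 → East (d²=385.54)
P2 → Lower (d²=124.93)
P3 → West (d²=316.42)
P4 → South (d²=401.04)
P5 → East (d²=145.61)
P6 → Lower (d²=858.37)
P7 → North (d²=421.73)

East, Lower, West, South, East, Lower, North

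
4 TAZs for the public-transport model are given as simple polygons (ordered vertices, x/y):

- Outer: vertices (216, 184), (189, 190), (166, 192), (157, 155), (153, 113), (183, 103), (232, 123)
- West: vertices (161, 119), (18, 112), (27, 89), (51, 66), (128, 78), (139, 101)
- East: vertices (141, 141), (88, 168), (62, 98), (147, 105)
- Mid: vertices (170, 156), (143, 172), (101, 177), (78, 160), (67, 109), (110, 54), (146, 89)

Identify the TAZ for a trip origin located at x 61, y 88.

West

Cast a ray rightward from (61, 88). For each polygon, the edges (by vertex number in listed order) whose endpoints lie on opposite sides of y = 88, where each meets that height, and whether that is right or left of the point:
Outer: no edge straddles that height → 0 crossings.
West: 3–4 at x≈28.0 (left), 5–6 at x≈132.8 (right) → 1 crossing.
East: no edge straddles that height → 0 crossings.
Mid: 5–6 at x≈83.4 (right), 6–7 at x≈145.0 (right) → 2 crossings.
Only West has an odd count, so the point is inside West.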